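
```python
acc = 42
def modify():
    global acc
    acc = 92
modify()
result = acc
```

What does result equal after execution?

Step 1: acc = 42 globally.
Step 2: modify() declares global acc and sets it to 92.
Step 3: After modify(), global acc = 92. result = 92

The answer is 92.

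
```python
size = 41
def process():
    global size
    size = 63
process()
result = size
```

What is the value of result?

Step 1: size = 41 globally.
Step 2: process() declares global size and sets it to 63.
Step 3: After process(), global size = 63. result = 63

The answer is 63.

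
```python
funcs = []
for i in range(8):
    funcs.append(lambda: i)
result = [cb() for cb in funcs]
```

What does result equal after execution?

Step 1: All 8 lambdas share the same variable i.
Step 2: After the loop, i = 7.
Step 3: Each call returns 7. result = [7, 7, 7, 7, 7, 7, 7, 7]

The answer is [7, 7, 7, 7, 7, 7, 7, 7].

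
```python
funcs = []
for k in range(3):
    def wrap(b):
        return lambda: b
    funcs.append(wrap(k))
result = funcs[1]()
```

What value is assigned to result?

Step 1: wrap(k) creates a new scope capturing b = k at call time.
Step 2: funcs[1] = wrap(1), so its lambda captures b = 1.
Step 3: result = 1 (closure factory fixes late binding)

The answer is 1.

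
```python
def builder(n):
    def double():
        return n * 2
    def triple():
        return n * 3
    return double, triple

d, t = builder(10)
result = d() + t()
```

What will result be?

Step 1: Both closures capture the same n = 10.
Step 2: d() = 10 * 2 = 20, t() = 10 * 3 = 30.
Step 3: result = 20 + 30 = 50

The answer is 50.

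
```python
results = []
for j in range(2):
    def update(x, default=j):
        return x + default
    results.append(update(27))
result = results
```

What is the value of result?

Step 1: Default argument default=j is evaluated at function definition time.
Step 2: Each iteration creates update with default = current j value.
Step 3: update(27) returns 27 + default. results = [27, 28]

The answer is [27, 28].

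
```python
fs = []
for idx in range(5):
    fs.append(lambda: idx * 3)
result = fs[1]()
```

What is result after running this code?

Step 1: All lambdas reference the same variable idx (late binding).
Step 2: After the loop, idx = 4. Every lambda returns idx * 3.
Step 3: fs[1]() = 4 * 3 = 12

The answer is 12.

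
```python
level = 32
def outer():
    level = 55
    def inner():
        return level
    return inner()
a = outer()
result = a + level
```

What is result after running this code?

Step 1: outer() has local level = 55. inner() reads from enclosing.
Step 2: outer() returns 55. Global level = 32 unchanged.
Step 3: result = 55 + 32 = 87

The answer is 87.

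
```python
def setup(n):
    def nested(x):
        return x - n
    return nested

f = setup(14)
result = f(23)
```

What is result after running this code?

Step 1: setup(14) creates a closure capturing n = 14.
Step 2: f(23) computes 23 - 14 = 9.
Step 3: result = 9

The answer is 9.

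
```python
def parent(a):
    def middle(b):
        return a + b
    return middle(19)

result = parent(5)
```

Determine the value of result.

Step 1: parent(5) passes a = 5.
Step 2: middle(19) has b = 19, reads a = 5 from enclosing.
Step 3: result = 5 + 19 = 24

The answer is 24.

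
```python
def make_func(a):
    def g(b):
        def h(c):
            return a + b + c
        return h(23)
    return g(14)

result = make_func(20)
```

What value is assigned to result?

Step 1: a = 20, b = 14, c = 23 across three nested scopes.
Step 2: h() accesses all three via LEGB rule.
Step 3: result = 20 + 14 + 23 = 57

The answer is 57.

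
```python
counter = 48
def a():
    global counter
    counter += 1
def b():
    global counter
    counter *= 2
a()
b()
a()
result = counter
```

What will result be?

Step 1: counter = 48.
Step 2: a(): counter = 48 + 1 = 49.
Step 3: b(): counter = 49 * 2 = 98.
Step 4: a(): counter = 98 + 1 = 99

The answer is 99.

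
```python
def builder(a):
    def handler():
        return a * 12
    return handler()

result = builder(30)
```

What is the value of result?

Step 1: builder(30) binds parameter a = 30.
Step 2: handler() accesses a = 30 from enclosing scope.
Step 3: result = 30 * 12 = 360

The answer is 360.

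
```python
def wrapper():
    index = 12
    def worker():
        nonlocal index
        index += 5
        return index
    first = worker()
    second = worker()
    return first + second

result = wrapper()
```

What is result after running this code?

Step 1: index starts at 12.
Step 2: First call: index = 12 + 5 = 17, returns 17.
Step 3: Second call: index = 17 + 5 = 22, returns 22.
Step 4: result = 17 + 22 = 39

The answer is 39.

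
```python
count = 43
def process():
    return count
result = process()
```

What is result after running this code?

Step 1: count = 43 is defined in the global scope.
Step 2: process() looks up count. No local count exists, so Python checks the global scope via LEGB rule and finds count = 43.
Step 3: result = 43

The answer is 43.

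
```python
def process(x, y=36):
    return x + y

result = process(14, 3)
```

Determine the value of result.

Step 1: process(14, 3) overrides default y with 3.
Step 2: Returns 14 + 3 = 17.
Step 3: result = 17

The answer is 17.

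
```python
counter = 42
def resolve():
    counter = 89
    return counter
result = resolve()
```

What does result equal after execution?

Step 1: Global counter = 42.
Step 2: resolve() creates local counter = 89, shadowing the global.
Step 3: Returns local counter = 89. result = 89

The answer is 89.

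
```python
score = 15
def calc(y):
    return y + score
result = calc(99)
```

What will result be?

Step 1: score = 15 is defined globally.
Step 2: calc(99) uses parameter y = 99 and looks up score from global scope = 15.
Step 3: result = 99 + 15 = 114

The answer is 114.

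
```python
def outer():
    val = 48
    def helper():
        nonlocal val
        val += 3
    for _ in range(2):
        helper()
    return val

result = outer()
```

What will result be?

Step 1: val = 48.
Step 2: helper() is called 2 times in a loop, each adding 3 via nonlocal.
Step 3: val = 48 + 3 * 2 = 54

The answer is 54.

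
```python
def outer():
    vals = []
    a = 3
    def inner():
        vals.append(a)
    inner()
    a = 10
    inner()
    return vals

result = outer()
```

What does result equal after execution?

Step 1: a = 3. inner() appends current a to vals.
Step 2: First inner(): appends 3. Then a = 10.
Step 3: Second inner(): appends 10 (closure sees updated a). result = [3, 10]

The answer is [3, 10].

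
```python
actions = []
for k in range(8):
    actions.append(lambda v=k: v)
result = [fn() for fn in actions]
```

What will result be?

Step 1: Default arg v=k captures k at each iteration.
Step 2: Each lambda has its own default: 0, 1, ..., 7.
Step 3: result = [0, 1, 2, 3, 4, 5, 6, 7]

The answer is [0, 1, 2, 3, 4, 5, 6, 7].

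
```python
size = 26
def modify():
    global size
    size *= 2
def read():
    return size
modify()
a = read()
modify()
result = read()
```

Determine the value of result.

Step 1: size = 26.
Step 2: First modify(): size = 26 * 2 = 52.
Step 3: Second modify(): size = 52 * 2 = 104.
Step 4: read() returns 104

The answer is 104.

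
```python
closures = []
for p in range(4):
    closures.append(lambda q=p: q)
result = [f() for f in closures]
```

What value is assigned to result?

Step 1: Default arg q=p captures p at each iteration.
Step 2: Each lambda has its own default: 0, 1, ..., 3.
Step 3: result = [0, 1, 2, 3]

The answer is [0, 1, 2, 3].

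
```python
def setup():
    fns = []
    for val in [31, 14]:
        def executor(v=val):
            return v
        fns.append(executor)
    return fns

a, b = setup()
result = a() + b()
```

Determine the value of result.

Step 1: Default argument v=val captures val at each iteration.
Step 2: a() returns 31 (captured at first iteration), b() returns 14 (captured at second).
Step 3: result = 31 + 14 = 45

The answer is 45.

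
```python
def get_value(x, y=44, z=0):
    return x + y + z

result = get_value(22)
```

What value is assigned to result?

Step 1: get_value(22) uses defaults y = 44, z = 0.
Step 2: Returns 22 + 44 + 0 = 66.
Step 3: result = 66

The answer is 66.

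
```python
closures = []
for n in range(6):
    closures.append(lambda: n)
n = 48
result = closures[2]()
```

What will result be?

Step 1: Lambdas capture the variable n by reference, not by value.
Step 2: After the loop, n is reassigned to 48.
Step 3: closures[2]() looks up the current n = 48. result = 48

The answer is 48.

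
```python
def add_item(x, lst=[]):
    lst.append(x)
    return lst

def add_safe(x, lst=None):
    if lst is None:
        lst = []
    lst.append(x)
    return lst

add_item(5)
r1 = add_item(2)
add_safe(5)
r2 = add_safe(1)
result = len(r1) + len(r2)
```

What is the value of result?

Step 1: add_item shares mutable default: after 2 calls, lst = [5, 2], len = 2.
Step 2: add_safe creates fresh list each time: r2 = [1], len = 1.
Step 3: result = 2 + 1 = 3

The answer is 3.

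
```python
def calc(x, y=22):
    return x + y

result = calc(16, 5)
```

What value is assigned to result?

Step 1: calc(16, 5) overrides default y with 5.
Step 2: Returns 16 + 5 = 21.
Step 3: result = 21

The answer is 21.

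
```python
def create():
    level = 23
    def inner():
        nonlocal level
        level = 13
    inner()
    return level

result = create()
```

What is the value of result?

Step 1: create() sets level = 23.
Step 2: inner() uses nonlocal to reassign level = 13.
Step 3: result = 13

The answer is 13.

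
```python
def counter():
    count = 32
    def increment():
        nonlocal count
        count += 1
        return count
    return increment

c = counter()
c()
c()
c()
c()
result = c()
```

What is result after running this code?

Step 1: counter() creates closure with count = 32.
Step 2: Each c() call increments count via nonlocal. After 5 calls: 32 + 5 = 37.
Step 3: result = 37

The answer is 37.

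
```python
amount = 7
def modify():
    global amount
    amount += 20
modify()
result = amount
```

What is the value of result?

Step 1: amount = 7 globally.
Step 2: modify() modifies global amount: amount += 20 = 27.
Step 3: result = 27

The answer is 27.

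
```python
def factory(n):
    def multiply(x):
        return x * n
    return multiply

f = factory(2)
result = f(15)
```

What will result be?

Step 1: factory(2) returns multiply closure with n = 2.
Step 2: f(15) computes 15 * 2 = 30.
Step 3: result = 30

The answer is 30.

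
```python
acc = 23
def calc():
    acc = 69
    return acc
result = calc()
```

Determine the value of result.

Step 1: Global acc = 23.
Step 2: calc() creates local acc = 69, shadowing the global.
Step 3: Returns local acc = 69. result = 69

The answer is 69.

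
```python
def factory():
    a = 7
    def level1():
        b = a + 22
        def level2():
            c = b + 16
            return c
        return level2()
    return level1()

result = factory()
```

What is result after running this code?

Step 1: a = 7. b = a + 22 = 29.
Step 2: c = b + 16 = 29 + 16 = 45.
Step 3: result = 45

The answer is 45.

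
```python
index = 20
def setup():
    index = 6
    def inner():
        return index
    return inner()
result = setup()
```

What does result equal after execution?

Step 1: index = 20 globally, but setup() defines index = 6 locally.
Step 2: inner() looks up index. Not in local scope, so checks enclosing scope (setup) and finds index = 6.
Step 3: result = 6

The answer is 6.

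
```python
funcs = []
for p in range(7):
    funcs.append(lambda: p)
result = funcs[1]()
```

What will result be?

Step 1: The loop creates 7 lambdas, all referencing the same variable p.
Step 2: After the loop, p = 6 (final value).
Step 3: funcs[1]() looks up p at call time and finds 6. This is the late binding gotcha. result = 6

The answer is 6.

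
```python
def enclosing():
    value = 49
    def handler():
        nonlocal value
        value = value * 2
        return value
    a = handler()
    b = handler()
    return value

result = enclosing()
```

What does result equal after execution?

Step 1: value starts at 49.
Step 2: First handler(): value = 49 * 2 = 98.
Step 3: Second handler(): value = 98 * 2 = 196.
Step 4: result = 196

The answer is 196.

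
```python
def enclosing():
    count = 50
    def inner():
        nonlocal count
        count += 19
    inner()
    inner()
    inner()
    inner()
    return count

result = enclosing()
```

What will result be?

Step 1: count starts at 50.
Step 2: inner() is called 4 times, each adding 19.
Step 3: count = 50 + 19 * 4 = 126

The answer is 126.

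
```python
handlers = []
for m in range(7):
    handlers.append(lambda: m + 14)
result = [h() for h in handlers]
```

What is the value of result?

Step 1: All lambdas capture m by reference. After the loop, m = 6.
Step 2: Each call returns 6 + 14 = 20.
Step 3: result = [20, 20, 20, 20, 20, 20, 20]

The answer is [20, 20, 20, 20, 20, 20, 20].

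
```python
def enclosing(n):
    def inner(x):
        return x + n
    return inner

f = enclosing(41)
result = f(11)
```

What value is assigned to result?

Step 1: enclosing(41) creates a closure that captures n = 41.
Step 2: f(11) calls the closure with x = 11, returning 11 + 41 = 52.
Step 3: result = 52

The answer is 52.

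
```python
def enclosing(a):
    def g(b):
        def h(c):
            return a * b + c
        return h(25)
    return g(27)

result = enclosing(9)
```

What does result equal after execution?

Step 1: a = 9, b = 27, c = 25.
Step 2: h() computes a * b + c = 9 * 27 + 25 = 268.
Step 3: result = 268

The answer is 268.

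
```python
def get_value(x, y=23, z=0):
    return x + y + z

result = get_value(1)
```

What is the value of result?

Step 1: get_value(1) uses defaults y = 23, z = 0.
Step 2: Returns 1 + 23 + 0 = 24.
Step 3: result = 24

The answer is 24.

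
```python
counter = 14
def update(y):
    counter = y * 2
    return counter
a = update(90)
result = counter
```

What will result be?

Step 1: Global counter = 14.
Step 2: update(90) creates local counter = 90 * 2 = 180.
Step 3: Global counter unchanged because no global keyword. result = 14

The answer is 14.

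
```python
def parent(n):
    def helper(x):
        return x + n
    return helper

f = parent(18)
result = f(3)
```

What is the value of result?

Step 1: parent(18) creates a closure that captures n = 18.
Step 2: f(3) calls the closure with x = 3, returning 3 + 18 = 21.
Step 3: result = 21

The answer is 21.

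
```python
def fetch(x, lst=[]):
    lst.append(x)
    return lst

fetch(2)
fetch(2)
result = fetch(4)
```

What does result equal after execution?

Step 1: Mutable default argument gotcha! The list [] is created once.
Step 2: Each call appends to the SAME list: [2], [2, 2], [2, 2, 4].
Step 3: result = [2, 2, 4]

The answer is [2, 2, 4].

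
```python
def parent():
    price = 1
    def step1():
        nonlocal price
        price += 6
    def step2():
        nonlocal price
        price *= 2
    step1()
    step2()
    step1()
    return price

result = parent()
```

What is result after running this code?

Step 1: price = 1.
Step 2: step1(): price = 1 + 6 = 7.
Step 3: step2(): price = 7 * 2 = 14.
Step 4: step1(): price = 14 + 6 = 20. result = 20

The answer is 20.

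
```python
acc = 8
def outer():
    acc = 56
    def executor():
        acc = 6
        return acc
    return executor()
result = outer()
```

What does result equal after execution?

Step 1: Three scopes define acc: global (8), outer (56), executor (6).
Step 2: executor() has its own local acc = 6, which shadows both enclosing and global.
Step 3: result = 6 (local wins in LEGB)

The answer is 6.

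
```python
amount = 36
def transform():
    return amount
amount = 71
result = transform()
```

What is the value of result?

Step 1: amount is first set to 36, then reassigned to 71.
Step 2: transform() is called after the reassignment, so it looks up the current global amount = 71.
Step 3: result = 71

The answer is 71.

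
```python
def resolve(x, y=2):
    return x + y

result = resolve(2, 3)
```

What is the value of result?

Step 1: resolve(2, 3) overrides default y with 3.
Step 2: Returns 2 + 3 = 5.
Step 3: result = 5

The answer is 5.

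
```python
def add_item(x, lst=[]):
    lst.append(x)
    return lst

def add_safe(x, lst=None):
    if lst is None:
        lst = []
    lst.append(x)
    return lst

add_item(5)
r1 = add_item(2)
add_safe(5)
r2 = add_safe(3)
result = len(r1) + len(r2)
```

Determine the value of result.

Step 1: add_item shares mutable default: after 2 calls, lst = [5, 2], len = 2.
Step 2: add_safe creates fresh list each time: r2 = [3], len = 1.
Step 3: result = 2 + 1 = 3

The answer is 3.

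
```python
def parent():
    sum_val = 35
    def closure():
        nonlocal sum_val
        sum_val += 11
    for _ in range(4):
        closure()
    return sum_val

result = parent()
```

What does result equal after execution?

Step 1: sum_val = 35.
Step 2: closure() is called 4 times in a loop, each adding 11 via nonlocal.
Step 3: sum_val = 35 + 11 * 4 = 79

The answer is 79.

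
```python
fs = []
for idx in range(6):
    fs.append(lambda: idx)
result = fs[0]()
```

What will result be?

Step 1: The loop creates 6 lambdas, all referencing the same variable idx.
Step 2: After the loop, idx = 5 (final value).
Step 3: fs[0]() looks up idx at call time and finds 5. This is the late binding gotcha. result = 5

The answer is 5.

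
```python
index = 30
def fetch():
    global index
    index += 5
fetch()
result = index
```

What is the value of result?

Step 1: index = 30 globally.
Step 2: fetch() modifies global index: index += 5 = 35.
Step 3: result = 35

The answer is 35.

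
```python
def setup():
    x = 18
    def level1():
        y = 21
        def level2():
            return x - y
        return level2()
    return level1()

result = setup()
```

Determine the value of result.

Step 1: x = 18 in setup. y = 21 in level1.
Step 2: level2() reads x = 18 and y = 21 from enclosing scopes.
Step 3: result = 18 - 21 = -3

The answer is -3.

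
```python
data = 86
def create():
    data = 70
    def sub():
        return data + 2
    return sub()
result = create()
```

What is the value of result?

Step 1: create() shadows global data with data = 70.
Step 2: sub() finds data = 70 in enclosing scope, computes 70 + 2 = 72.
Step 3: result = 72

The answer is 72.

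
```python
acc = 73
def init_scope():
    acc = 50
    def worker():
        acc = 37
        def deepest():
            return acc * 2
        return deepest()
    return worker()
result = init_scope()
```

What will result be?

Step 1: deepest() looks up acc through LEGB: not local, finds acc = 37 in enclosing worker().
Step 2: Returns 37 * 2 = 74.
Step 3: result = 74

The answer is 74.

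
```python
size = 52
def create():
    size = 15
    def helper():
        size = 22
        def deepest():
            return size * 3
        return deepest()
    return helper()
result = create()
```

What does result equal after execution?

Step 1: deepest() looks up size through LEGB: not local, finds size = 22 in enclosing helper().
Step 2: Returns 22 * 3 = 66.
Step 3: result = 66

The answer is 66.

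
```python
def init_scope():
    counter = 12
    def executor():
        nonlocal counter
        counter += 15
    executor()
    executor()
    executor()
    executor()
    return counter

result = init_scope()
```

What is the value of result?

Step 1: counter starts at 12.
Step 2: executor() is called 4 times, each adding 15.
Step 3: counter = 12 + 15 * 4 = 72

The answer is 72.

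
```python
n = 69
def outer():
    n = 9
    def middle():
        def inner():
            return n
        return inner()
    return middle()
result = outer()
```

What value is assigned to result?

Step 1: outer() defines n = 9. middle() and inner() have no local n.
Step 2: inner() checks local (none), enclosing middle() (none), enclosing outer() and finds n = 9.
Step 3: result = 9

The answer is 9.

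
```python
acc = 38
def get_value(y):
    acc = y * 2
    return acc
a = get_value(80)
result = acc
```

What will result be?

Step 1: Global acc = 38.
Step 2: get_value(80) creates local acc = 80 * 2 = 160.
Step 3: Global acc unchanged because no global keyword. result = 38

The answer is 38.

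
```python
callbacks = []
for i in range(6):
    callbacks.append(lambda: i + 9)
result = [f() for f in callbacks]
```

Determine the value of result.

Step 1: All lambdas capture i by reference. After the loop, i = 5.
Step 2: Each call returns 5 + 9 = 14.
Step 3: result = [14, 14, 14, 14, 14, 14]

The answer is [14, 14, 14, 14, 14, 14].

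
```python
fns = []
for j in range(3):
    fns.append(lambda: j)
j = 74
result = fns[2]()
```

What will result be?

Step 1: Lambdas capture the variable j by reference, not by value.
Step 2: After the loop, j is reassigned to 74.
Step 3: fns[2]() looks up the current j = 74. result = 74

The answer is 74.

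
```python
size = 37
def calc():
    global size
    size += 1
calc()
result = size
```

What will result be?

Step 1: size = 37 globally.
Step 2: calc() modifies global size: size += 1 = 38.
Step 3: result = 38

The answer is 38.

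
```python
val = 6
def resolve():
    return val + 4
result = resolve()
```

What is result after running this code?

Step 1: val = 6 is defined globally.
Step 2: resolve() looks up val from global scope = 6, then computes 6 + 4 = 10.
Step 3: result = 10

The answer is 10.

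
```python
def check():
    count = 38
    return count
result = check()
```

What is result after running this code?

Step 1: check() defines count = 38 in its local scope.
Step 2: return count finds the local variable count = 38.
Step 3: result = 38

The answer is 38.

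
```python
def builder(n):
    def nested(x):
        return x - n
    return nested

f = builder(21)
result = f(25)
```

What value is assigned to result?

Step 1: builder(21) creates a closure capturing n = 21.
Step 2: f(25) computes 25 - 21 = 4.
Step 3: result = 4

The answer is 4.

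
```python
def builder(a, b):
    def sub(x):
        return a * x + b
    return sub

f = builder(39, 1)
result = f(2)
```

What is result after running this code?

Step 1: builder(39, 1) captures a = 39, b = 1.
Step 2: f(2) computes 39 * 2 + 1 = 79.
Step 3: result = 79

The answer is 79.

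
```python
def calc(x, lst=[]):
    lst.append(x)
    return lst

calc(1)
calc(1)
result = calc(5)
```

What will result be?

Step 1: Mutable default argument gotcha! The list [] is created once.
Step 2: Each call appends to the SAME list: [1], [1, 1], [1, 1, 5].
Step 3: result = [1, 1, 5]

The answer is [1, 1, 5].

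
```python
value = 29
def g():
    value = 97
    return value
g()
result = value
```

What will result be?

Step 1: Global value = 29.
Step 2: g() creates local value = 97 (shadow, not modification).
Step 3: After g() returns, global value is unchanged. result = 29

The answer is 29.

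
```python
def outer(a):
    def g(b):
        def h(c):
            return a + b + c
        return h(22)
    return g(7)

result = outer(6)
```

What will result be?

Step 1: a = 6, b = 7, c = 22 across three nested scopes.
Step 2: h() accesses all three via LEGB rule.
Step 3: result = 6 + 7 + 22 = 35

The answer is 35.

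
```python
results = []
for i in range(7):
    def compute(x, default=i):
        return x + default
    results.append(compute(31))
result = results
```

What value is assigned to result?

Step 1: Default argument default=i is evaluated at function definition time.
Step 2: Each iteration creates compute with default = current i value.
Step 3: compute(31) returns 31 + default. results = [31, 32, 33, 34, 35, 36, 37]

The answer is [31, 32, 33, 34, 35, 36, 37].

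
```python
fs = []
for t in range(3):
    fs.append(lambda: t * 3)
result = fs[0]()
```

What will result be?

Step 1: All lambdas reference the same variable t (late binding).
Step 2: After the loop, t = 2. Every lambda returns t * 3.
Step 3: fs[0]() = 2 * 3 = 6

The answer is 6.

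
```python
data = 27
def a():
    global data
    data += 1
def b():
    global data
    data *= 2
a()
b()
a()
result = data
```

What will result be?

Step 1: data = 27.
Step 2: a(): data = 27 + 1 = 28.
Step 3: b(): data = 28 * 2 = 56.
Step 4: a(): data = 56 + 1 = 57

The answer is 57.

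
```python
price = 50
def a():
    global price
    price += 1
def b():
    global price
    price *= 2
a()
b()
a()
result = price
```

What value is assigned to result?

Step 1: price = 50.
Step 2: a(): price = 50 + 1 = 51.
Step 3: b(): price = 51 * 2 = 102.
Step 4: a(): price = 102 + 1 = 103

The answer is 103.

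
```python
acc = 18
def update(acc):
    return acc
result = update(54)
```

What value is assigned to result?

Step 1: Global acc = 18.
Step 2: update(54) takes parameter acc = 54, which shadows the global.
Step 3: result = 54

The answer is 54.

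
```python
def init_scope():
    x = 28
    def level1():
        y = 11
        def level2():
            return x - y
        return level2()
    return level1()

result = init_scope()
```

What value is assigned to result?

Step 1: x = 28 in init_scope. y = 11 in level1.
Step 2: level2() reads x = 28 and y = 11 from enclosing scopes.
Step 3: result = 28 - 11 = 17

The answer is 17.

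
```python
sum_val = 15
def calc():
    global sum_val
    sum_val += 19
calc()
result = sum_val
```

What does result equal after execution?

Step 1: sum_val = 15 globally.
Step 2: calc() modifies global sum_val: sum_val += 19 = 34.
Step 3: result = 34

The answer is 34.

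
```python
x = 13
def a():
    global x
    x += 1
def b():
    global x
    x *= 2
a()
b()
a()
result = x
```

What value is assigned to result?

Step 1: x = 13.
Step 2: a(): x = 13 + 1 = 14.
Step 3: b(): x = 14 * 2 = 28.
Step 4: a(): x = 28 + 1 = 29

The answer is 29.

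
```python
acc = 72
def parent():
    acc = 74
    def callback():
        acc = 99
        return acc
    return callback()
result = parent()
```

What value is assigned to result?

Step 1: Three scopes define acc: global (72), parent (74), callback (99).
Step 2: callback() has its own local acc = 99, which shadows both enclosing and global.
Step 3: result = 99 (local wins in LEGB)

The answer is 99.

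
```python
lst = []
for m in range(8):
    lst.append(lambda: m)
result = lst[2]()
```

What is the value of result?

Step 1: The loop creates 8 lambdas, all referencing the same variable m.
Step 2: After the loop, m = 7 (final value).
Step 3: lst[2]() looks up m at call time and finds 7. This is the late binding gotcha. result = 7

The answer is 7.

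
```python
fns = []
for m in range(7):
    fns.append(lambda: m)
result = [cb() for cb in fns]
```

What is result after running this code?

Step 1: All 7 lambdas share the same variable m.
Step 2: After the loop, m = 6.
Step 3: Each call returns 6. result = [6, 6, 6, 6, 6, 6, 6]

The answer is [6, 6, 6, 6, 6, 6, 6].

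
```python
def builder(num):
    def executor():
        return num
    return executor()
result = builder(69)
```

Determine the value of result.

Step 1: builder(69) binds parameter num = 69.
Step 2: executor() looks up num in enclosing scope and finds the parameter num = 69.
Step 3: result = 69

The answer is 69.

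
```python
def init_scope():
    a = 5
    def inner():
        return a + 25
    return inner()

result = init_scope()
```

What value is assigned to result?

Step 1: init_scope() defines a = 5.
Step 2: inner() reads a = 5 from enclosing scope, returns 5 + 25 = 30.
Step 3: result = 30

The answer is 30.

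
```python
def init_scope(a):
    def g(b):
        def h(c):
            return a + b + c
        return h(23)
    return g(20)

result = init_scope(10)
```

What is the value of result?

Step 1: a = 10, b = 20, c = 23 across three nested scopes.
Step 2: h() accesses all three via LEGB rule.
Step 3: result = 10 + 20 + 23 = 53

The answer is 53.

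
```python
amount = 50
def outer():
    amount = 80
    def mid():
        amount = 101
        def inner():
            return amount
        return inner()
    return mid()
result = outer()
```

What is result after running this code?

Step 1: Three levels of shadowing: global 50, outer 80, mid 101.
Step 2: inner() finds amount = 101 in enclosing mid() scope.
Step 3: result = 101

The answer is 101.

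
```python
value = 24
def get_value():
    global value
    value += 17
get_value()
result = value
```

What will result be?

Step 1: value = 24 globally.
Step 2: get_value() modifies global value: value += 17 = 41.
Step 3: result = 41

The answer is 41.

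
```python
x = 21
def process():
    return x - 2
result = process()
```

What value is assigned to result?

Step 1: x = 21 is defined globally.
Step 2: process() looks up x from global scope = 21, then computes 21 - 2 = 19.
Step 3: result = 19

The answer is 19.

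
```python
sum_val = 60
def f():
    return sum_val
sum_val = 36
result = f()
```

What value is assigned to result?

Step 1: sum_val is first set to 60, then reassigned to 36.
Step 2: f() is called after the reassignment, so it looks up the current global sum_val = 36.
Step 3: result = 36

The answer is 36.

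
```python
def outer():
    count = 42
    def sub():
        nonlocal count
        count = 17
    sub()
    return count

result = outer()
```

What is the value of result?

Step 1: outer() sets count = 42.
Step 2: sub() uses nonlocal to reassign count = 17.
Step 3: result = 17

The answer is 17.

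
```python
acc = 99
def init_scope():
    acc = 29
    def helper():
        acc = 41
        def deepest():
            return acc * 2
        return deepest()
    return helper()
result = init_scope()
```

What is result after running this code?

Step 1: deepest() looks up acc through LEGB: not local, finds acc = 41 in enclosing helper().
Step 2: Returns 41 * 2 = 82.
Step 3: result = 82

The answer is 82.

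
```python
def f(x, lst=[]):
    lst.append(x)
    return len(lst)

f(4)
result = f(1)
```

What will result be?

Step 1: Mutable default list persists between calls.
Step 2: First call: lst = [4], len = 1. Second call: lst = [4, 1], len = 2.
Step 3: result = 2

The answer is 2.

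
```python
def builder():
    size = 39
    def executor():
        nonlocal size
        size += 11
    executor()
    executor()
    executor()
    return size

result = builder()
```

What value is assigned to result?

Step 1: size starts at 39.
Step 2: executor() is called 3 times, each adding 11.
Step 3: size = 39 + 11 * 3 = 72

The answer is 72.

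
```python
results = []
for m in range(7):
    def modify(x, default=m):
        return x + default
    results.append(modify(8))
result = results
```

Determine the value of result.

Step 1: Default argument default=m is evaluated at function definition time.
Step 2: Each iteration creates modify with default = current m value.
Step 3: modify(8) returns 8 + default. results = [8, 9, 10, 11, 12, 13, 14]

The answer is [8, 9, 10, 11, 12, 13, 14].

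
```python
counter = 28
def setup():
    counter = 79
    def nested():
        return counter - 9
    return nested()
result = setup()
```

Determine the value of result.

Step 1: setup() shadows global counter with counter = 79.
Step 2: nested() finds counter = 79 in enclosing scope, computes 79 - 9 = 70.
Step 3: result = 70

The answer is 70.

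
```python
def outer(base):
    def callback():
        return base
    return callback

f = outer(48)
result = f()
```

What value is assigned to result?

Step 1: outer(48) creates closure capturing base = 48.
Step 2: f() returns the captured base = 48.
Step 3: result = 48

The answer is 48.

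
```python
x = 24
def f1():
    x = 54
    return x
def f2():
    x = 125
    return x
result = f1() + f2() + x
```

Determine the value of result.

Step 1: Each function shadows global x with its own local.
Step 2: f1() returns 54, f2() returns 125.
Step 3: Global x = 24 is unchanged. result = 54 + 125 + 24 = 203

The answer is 203.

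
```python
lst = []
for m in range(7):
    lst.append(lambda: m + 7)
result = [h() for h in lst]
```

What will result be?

Step 1: All lambdas capture m by reference. After the loop, m = 6.
Step 2: Each call returns 6 + 7 = 13.
Step 3: result = [13, 13, 13, 13, 13, 13, 13]

The answer is [13, 13, 13, 13, 13, 13, 13].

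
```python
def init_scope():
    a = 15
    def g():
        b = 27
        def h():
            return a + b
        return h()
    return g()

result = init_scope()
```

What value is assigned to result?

Step 1: init_scope() defines a = 15. g() defines b = 27.
Step 2: h() accesses both from enclosing scopes: a = 15, b = 27.
Step 3: result = 15 + 27 = 42

The answer is 42.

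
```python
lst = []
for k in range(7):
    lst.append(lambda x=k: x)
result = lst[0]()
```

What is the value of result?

Step 1: Default argument x=k captures k's value at each iteration.
Step 2: lst[0] captured x = 0 when k was 0.
Step 3: result = 0

The answer is 0.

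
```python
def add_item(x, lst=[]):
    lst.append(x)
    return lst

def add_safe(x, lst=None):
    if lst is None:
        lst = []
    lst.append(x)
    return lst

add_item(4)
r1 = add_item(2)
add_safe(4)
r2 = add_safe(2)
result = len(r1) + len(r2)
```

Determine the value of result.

Step 1: add_item shares mutable default: after 2 calls, lst = [4, 2], len = 2.
Step 2: add_safe creates fresh list each time: r2 = [2], len = 1.
Step 3: result = 2 + 1 = 3

The answer is 3.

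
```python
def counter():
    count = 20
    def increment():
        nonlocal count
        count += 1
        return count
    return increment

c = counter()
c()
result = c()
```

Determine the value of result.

Step 1: counter() creates closure with count = 20.
Step 2: Each c() call increments count via nonlocal. After 2 calls: 20 + 2 = 22.
Step 3: result = 22

The answer is 22.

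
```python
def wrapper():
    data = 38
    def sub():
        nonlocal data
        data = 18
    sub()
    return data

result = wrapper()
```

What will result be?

Step 1: wrapper() sets data = 38.
Step 2: sub() uses nonlocal to reassign data = 18.
Step 3: result = 18

The answer is 18.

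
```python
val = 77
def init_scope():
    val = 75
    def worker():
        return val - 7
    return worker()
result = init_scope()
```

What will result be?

Step 1: init_scope() shadows global val with val = 75.
Step 2: worker() finds val = 75 in enclosing scope, computes 75 - 7 = 68.
Step 3: result = 68

The answer is 68.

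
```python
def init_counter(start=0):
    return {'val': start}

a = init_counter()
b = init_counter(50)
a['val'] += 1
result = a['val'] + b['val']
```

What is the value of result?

Step 1: init_counter() returns a new dict each call (immutable default 0).
Step 2: a = {'val': 0}, b = {'val': 50}.
Step 3: a['val'] += 1 = 1. result = 1 + 50 = 51

The answer is 51.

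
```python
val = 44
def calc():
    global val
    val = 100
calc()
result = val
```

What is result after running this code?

Step 1: val = 44 globally.
Step 2: calc() declares global val and sets it to 100.
Step 3: After calc(), global val = 100. result = 100

The answer is 100.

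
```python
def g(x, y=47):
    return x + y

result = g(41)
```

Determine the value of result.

Step 1: g(41) uses default y = 47.
Step 2: Returns 41 + 47 = 88.
Step 3: result = 88

The answer is 88.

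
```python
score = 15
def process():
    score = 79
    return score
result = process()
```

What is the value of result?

Step 1: Global score = 15.
Step 2: process() creates local score = 79, shadowing the global.
Step 3: Returns local score = 79. result = 79

The answer is 79.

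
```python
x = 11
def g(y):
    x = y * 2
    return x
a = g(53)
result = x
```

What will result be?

Step 1: Global x = 11.
Step 2: g(53) creates local x = 53 * 2 = 106.
Step 3: Global x unchanged because no global keyword. result = 11

The answer is 11.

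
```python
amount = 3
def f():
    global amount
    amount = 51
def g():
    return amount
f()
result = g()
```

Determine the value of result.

Step 1: amount = 3.
Step 2: f() sets global amount = 51.
Step 3: g() reads global amount = 51. result = 51

The answer is 51.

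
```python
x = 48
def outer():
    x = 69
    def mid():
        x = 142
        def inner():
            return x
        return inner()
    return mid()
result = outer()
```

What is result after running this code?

Step 1: Three levels of shadowing: global 48, outer 69, mid 142.
Step 2: inner() finds x = 142 in enclosing mid() scope.
Step 3: result = 142

The answer is 142.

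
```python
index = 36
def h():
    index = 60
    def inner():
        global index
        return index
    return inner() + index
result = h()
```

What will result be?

Step 1: Global index = 36. h() shadows with local index = 60.
Step 2: inner() uses global keyword, so inner() returns global index = 36.
Step 3: h() returns 36 + 60 = 96

The answer is 96.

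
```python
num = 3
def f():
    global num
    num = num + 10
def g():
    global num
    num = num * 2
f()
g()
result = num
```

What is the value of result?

Step 1: num = 3.
Step 2: f() adds 10: num = 3 + 10 = 13.
Step 3: g() doubles: num = 13 * 2 = 26.
Step 4: result = 26

The answer is 26.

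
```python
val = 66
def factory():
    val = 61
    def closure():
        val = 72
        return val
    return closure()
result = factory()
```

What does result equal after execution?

Step 1: Three scopes define val: global (66), factory (61), closure (72).
Step 2: closure() has its own local val = 72, which shadows both enclosing and global.
Step 3: result = 72 (local wins in LEGB)

The answer is 72.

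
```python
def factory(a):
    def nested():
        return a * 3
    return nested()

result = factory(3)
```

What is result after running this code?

Step 1: factory(3) binds parameter a = 3.
Step 2: nested() accesses a = 3 from enclosing scope.
Step 3: result = 3 * 3 = 9

The answer is 9.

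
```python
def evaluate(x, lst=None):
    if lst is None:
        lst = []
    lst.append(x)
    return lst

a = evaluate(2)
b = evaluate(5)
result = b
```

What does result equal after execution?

Step 1: None default with guard creates a NEW list each call.
Step 2: a = [2] (fresh list). b = [5] (another fresh list).
Step 3: result = [5] (this is the fix for mutable default)

The answer is [5].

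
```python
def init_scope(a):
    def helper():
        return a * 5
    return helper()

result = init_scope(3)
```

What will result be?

Step 1: init_scope(3) binds parameter a = 3.
Step 2: helper() accesses a = 3 from enclosing scope.
Step 3: result = 3 * 5 = 15

The answer is 15.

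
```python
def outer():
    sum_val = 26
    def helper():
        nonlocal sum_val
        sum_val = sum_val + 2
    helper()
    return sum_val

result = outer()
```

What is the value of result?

Step 1: outer() sets sum_val = 26.
Step 2: helper() uses nonlocal to modify sum_val in outer's scope: sum_val = 26 + 2 = 28.
Step 3: outer() returns the modified sum_val = 28

The answer is 28.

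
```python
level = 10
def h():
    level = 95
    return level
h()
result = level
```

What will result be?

Step 1: level = 10 globally.
Step 2: h() creates a LOCAL level = 95 (no global keyword!).
Step 3: The global level is unchanged. result = 10

The answer is 10.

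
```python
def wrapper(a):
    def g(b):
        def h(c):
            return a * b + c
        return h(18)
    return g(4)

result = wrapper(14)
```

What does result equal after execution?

Step 1: a = 14, b = 4, c = 18.
Step 2: h() computes a * b + c = 14 * 4 + 18 = 74.
Step 3: result = 74

The answer is 74.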